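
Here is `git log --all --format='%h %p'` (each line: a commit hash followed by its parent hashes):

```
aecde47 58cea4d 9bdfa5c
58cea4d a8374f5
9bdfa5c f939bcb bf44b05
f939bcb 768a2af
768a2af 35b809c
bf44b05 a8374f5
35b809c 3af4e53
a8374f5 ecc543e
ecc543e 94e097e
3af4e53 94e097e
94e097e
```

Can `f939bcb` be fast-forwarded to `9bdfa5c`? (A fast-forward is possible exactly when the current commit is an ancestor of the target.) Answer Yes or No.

Yes

A fast-forward from f939bcb to 9bdfa5c is possible iff f939bcb is an ancestor of 9bdfa5c.
Ancestors of 9bdfa5c: {35b809c, 3af4e53, 768a2af, 94e097e, 9bdfa5c, a8374f5, bf44b05, ecc543e, f939bcb}.
f939bcb is among them, so fast-forward is possible.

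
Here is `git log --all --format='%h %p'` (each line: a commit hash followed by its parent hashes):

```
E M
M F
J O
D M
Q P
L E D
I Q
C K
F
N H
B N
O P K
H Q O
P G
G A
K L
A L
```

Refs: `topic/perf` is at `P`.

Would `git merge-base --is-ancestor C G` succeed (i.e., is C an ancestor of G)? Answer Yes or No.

No

Ancestors of G: {A, D, E, F, G, L, M}.
C is not in that set, so it is not an ancestor of G.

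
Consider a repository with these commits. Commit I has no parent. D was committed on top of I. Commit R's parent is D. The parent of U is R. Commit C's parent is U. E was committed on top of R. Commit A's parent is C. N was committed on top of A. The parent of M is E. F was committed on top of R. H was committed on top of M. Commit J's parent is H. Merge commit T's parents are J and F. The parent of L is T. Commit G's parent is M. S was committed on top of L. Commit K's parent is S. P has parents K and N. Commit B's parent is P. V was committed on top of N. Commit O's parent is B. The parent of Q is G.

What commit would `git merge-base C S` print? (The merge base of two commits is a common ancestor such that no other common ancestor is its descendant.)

Ancestors of C: {C, D, I, R, U}.
Ancestors of S: {D, E, F, H, I, J, L, M, R, S, T}.
Common ancestors: {D, I, R}.
Among these, R is not an ancestor of any other common ancestor — it is the merge base.

R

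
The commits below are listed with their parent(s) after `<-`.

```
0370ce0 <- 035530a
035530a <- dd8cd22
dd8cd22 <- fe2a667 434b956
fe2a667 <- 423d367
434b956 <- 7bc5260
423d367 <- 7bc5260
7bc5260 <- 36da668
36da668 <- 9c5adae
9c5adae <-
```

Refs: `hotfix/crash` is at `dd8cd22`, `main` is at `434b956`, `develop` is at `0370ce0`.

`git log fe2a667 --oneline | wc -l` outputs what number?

5

Walking parent pointers from fe2a667: reachable set = {36da668, 423d367, 7bc5260, 9c5adae, fe2a667}.
That is 5 commits.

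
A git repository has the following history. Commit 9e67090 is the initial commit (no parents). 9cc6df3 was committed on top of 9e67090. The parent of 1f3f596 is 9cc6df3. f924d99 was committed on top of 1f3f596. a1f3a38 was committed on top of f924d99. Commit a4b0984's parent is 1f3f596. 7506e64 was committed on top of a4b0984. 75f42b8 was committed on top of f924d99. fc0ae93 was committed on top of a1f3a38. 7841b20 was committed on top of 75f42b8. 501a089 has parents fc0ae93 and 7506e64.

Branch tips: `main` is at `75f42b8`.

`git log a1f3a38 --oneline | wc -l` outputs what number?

5

Walking parent pointers from a1f3a38: reachable set = {1f3f596, 9cc6df3, 9e67090, a1f3a38, f924d99}.
That is 5 commits.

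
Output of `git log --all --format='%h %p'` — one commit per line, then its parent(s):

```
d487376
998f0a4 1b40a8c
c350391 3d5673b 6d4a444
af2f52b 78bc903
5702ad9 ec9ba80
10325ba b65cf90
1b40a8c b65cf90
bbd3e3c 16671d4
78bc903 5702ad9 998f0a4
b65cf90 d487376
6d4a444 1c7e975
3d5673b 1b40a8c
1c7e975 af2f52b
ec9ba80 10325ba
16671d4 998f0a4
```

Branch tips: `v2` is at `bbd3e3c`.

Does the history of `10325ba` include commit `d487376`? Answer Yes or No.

Yes

Ancestors of 10325ba (commits reachable by following parents): {10325ba, b65cf90, d487376}.
d487376 is in that set, so it is an ancestor of 10325ba.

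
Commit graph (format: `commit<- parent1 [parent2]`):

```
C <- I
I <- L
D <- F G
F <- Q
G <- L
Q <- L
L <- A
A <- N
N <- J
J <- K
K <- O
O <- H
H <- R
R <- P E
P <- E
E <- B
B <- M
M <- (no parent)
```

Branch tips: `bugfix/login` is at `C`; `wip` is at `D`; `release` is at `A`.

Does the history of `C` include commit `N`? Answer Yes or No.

Ancestors of C (commits reachable by following parents): {A, B, C, E, H, I, J, K, L, M, N, O, P, R}.
N is in that set, so it is an ancestor of C.

Yes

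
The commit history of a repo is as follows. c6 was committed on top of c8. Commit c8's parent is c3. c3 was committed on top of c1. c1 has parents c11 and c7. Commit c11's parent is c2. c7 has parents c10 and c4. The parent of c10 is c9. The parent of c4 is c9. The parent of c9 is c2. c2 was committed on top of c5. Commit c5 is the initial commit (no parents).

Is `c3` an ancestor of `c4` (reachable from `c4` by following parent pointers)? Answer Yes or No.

No

Ancestors of c4: {c2, c4, c5, c9}.
c3 is not in that set, so it is not an ancestor of c4.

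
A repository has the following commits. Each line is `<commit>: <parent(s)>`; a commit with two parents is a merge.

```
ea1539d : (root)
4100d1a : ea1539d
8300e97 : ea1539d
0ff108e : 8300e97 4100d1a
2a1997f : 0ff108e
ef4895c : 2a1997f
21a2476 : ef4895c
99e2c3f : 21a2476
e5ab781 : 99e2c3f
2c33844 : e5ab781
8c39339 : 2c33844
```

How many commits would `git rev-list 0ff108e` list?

4

Walking parent pointers from 0ff108e: reachable set = {0ff108e, 4100d1a, 8300e97, ea1539d}.
That is 4 commits.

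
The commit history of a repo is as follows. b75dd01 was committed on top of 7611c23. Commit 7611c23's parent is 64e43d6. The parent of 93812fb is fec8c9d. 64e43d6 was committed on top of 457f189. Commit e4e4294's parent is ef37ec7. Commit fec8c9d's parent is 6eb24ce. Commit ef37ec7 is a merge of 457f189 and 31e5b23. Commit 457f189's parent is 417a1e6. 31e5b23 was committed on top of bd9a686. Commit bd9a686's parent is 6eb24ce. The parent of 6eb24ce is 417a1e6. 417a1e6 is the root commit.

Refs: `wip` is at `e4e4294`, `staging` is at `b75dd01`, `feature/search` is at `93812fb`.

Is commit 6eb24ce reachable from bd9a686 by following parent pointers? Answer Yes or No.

Yes

Ancestors of bd9a686 (commits reachable by following parents): {417a1e6, 6eb24ce, bd9a686}.
6eb24ce is in that set, so it is an ancestor of bd9a686.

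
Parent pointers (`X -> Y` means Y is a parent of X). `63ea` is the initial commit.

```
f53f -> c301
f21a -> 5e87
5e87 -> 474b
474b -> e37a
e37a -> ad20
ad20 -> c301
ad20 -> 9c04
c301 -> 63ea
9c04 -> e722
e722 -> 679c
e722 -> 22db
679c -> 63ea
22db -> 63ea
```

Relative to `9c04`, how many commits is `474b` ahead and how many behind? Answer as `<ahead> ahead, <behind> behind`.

4 ahead, 0 behind

Reachable from 474b: {22db, 474b, 63ea, 679c, 9c04, ad20, c301, e37a, e722}.
Reachable from 9c04: {22db, 63ea, 679c, 9c04, e722}.
Only in 474b's history (ahead): {474b, ad20, c301, e37a} — 4.
Only in 9c04's history (behind): {} — 0.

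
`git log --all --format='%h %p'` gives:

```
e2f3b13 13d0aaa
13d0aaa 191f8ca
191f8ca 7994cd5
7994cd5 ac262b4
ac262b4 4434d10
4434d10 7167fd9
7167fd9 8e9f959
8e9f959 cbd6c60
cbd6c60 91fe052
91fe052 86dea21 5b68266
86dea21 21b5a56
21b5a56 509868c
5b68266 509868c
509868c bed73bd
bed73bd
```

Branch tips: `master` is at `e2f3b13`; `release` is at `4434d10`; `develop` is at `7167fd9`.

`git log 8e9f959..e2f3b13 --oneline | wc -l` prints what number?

Reachable from e2f3b13: {13d0aaa, 191f8ca, 21b5a56, 4434d10, 509868c, 5b68266, 7167fd9, 7994cd5, 86dea21, 8e9f959, 91fe052, ac262b4, bed73bd, cbd6c60, e2f3b13}.
Reachable from 8e9f959: {21b5a56, 509868c, 5b68266, 86dea21, 8e9f959, 91fe052, bed73bd, cbd6c60}.
In e2f3b13's history but not 8e9f959's: {13d0aaa, 191f8ca, 4434d10, 7167fd9, 7994cd5, ac262b4, e2f3b13} — 7 commits.

7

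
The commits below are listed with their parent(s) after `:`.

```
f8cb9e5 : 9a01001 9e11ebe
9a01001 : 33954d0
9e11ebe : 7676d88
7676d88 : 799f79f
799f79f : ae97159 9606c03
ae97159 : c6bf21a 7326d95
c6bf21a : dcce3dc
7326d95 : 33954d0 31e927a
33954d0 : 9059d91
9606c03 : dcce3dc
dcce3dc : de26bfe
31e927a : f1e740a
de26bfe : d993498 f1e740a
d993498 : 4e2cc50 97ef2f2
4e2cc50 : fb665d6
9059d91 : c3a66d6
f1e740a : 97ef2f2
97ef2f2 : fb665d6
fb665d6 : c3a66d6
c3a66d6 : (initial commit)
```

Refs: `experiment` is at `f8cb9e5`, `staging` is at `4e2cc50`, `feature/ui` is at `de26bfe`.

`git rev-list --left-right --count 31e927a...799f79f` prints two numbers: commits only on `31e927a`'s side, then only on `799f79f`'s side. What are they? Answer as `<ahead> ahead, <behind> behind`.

0 ahead, 11 behind

Reachable from 31e927a: {31e927a, 97ef2f2, c3a66d6, f1e740a, fb665d6}.
Reachable from 799f79f: {31e927a, 33954d0, 4e2cc50, 7326d95, 799f79f, 9059d91, 9606c03, 97ef2f2, ae97159, c3a66d6, c6bf21a, d993498, dcce3dc, de26bfe, f1e740a, fb665d6}.
Only in 31e927a's history (ahead): {} — 0.
Only in 799f79f's history (behind): {33954d0, 4e2cc50, 7326d95, 799f79f, 9059d91, 9606c03, ae97159, c6bf21a, d993498, dcce3dc, de26bfe} — 11.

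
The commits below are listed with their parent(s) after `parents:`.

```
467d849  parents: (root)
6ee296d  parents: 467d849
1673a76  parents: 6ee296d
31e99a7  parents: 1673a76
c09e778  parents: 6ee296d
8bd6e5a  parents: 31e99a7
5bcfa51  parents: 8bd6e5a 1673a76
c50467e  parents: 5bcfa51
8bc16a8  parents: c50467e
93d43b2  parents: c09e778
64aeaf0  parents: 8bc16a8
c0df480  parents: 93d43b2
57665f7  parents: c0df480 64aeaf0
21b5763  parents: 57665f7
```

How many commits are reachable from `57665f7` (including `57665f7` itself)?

13

Walking parent pointers from 57665f7: reachable set = {1673a76, 31e99a7, 467d849, 57665f7, 5bcfa51, 64aeaf0, 6ee296d, 8bc16a8, 8bd6e5a, 93d43b2, c09e778, c0df480, c50467e}.
That is 13 commits.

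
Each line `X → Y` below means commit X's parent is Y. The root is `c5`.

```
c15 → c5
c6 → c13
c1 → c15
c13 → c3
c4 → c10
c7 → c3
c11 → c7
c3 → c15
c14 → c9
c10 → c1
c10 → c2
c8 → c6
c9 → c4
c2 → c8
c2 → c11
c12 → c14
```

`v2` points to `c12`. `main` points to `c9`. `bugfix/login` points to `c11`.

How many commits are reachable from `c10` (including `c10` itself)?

Walking parent pointers from c10: reachable set = {c1, c10, c11, c13, c15, c2, c3, c5, c6, c7, c8}.
That is 11 commits.

11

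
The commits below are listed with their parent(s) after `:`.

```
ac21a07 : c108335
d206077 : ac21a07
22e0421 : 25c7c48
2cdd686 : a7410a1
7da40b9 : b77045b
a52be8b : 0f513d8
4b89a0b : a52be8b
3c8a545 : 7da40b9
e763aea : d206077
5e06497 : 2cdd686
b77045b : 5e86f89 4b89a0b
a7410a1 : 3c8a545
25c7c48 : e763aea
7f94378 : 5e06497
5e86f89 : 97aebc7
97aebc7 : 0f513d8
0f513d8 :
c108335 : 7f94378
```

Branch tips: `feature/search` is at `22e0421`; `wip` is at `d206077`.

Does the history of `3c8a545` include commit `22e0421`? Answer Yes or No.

No

Ancestors of 3c8a545: {0f513d8, 3c8a545, 4b89a0b, 5e86f89, 7da40b9, 97aebc7, a52be8b, b77045b}.
22e0421 is not in that set, so it is not an ancestor of 3c8a545.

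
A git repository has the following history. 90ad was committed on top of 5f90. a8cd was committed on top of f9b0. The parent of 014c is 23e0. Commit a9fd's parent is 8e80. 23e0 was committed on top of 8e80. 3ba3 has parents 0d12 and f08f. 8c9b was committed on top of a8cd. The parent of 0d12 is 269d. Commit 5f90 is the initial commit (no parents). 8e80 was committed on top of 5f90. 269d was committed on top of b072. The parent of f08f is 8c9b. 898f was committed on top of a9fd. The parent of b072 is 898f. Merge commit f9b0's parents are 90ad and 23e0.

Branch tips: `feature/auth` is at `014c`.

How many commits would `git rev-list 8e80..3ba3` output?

Reachable from 3ba3: {0d12, 23e0, 269d, 3ba3, 5f90, 898f, 8c9b, 8e80, 90ad, a8cd, a9fd, b072, f08f, f9b0}.
Reachable from 8e80: {5f90, 8e80}.
In 3ba3's history but not 8e80's: {0d12, 23e0, 269d, 3ba3, 898f, 8c9b, 90ad, a8cd, a9fd, b072, f08f, f9b0} — 12 commits.

12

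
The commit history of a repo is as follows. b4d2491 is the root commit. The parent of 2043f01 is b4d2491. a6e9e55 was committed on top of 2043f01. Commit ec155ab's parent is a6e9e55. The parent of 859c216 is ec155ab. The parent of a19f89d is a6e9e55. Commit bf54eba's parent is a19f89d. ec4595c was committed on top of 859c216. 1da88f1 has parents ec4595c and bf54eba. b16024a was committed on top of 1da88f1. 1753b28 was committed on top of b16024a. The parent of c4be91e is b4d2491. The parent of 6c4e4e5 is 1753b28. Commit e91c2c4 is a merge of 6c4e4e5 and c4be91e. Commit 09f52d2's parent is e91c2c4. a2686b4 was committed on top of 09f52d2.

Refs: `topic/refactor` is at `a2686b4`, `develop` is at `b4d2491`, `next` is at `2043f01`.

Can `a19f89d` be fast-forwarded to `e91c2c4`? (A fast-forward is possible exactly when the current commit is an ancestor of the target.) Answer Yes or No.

Yes

A fast-forward from a19f89d to e91c2c4 is possible iff a19f89d is an ancestor of e91c2c4.
Ancestors of e91c2c4: {1753b28, 1da88f1, 2043f01, 6c4e4e5, 859c216, a19f89d, a6e9e55, b16024a, b4d2491, bf54eba, c4be91e, e91c2c4, ec155ab, ec4595c}.
a19f89d is among them, so fast-forward is possible.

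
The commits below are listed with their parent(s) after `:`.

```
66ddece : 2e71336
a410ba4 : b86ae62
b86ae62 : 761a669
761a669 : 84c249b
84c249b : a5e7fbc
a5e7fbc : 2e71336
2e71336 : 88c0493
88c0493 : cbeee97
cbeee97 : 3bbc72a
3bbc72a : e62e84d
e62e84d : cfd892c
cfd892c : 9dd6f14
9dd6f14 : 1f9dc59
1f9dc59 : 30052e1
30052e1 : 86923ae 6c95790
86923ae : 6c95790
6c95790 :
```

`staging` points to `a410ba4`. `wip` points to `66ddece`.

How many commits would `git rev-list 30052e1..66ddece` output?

Reachable from 66ddece: {1f9dc59, 2e71336, 30052e1, 3bbc72a, 66ddece, 6c95790, 86923ae, 88c0493, 9dd6f14, cbeee97, cfd892c, e62e84d}.
Reachable from 30052e1: {30052e1, 6c95790, 86923ae}.
In 66ddece's history but not 30052e1's: {1f9dc59, 2e71336, 3bbc72a, 66ddece, 88c0493, 9dd6f14, cbeee97, cfd892c, e62e84d} — 9 commits.

9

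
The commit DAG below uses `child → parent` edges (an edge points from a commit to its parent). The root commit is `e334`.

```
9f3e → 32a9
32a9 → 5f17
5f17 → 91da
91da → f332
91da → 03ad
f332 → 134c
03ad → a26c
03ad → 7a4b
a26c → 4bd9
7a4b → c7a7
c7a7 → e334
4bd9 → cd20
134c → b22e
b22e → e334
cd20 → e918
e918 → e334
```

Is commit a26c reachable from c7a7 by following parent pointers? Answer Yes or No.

No

Ancestors of c7a7: {c7a7, e334}.
a26c is not in that set, so it is not an ancestor of c7a7.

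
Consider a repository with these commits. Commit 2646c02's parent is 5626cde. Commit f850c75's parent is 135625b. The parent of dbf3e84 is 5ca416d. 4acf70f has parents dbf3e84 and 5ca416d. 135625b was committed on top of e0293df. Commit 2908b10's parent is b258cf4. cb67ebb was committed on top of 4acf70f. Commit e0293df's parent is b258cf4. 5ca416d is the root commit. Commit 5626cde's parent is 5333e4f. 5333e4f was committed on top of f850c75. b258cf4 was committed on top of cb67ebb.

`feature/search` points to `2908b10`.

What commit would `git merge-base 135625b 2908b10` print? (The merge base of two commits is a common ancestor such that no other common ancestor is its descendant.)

Ancestors of 135625b: {135625b, 4acf70f, 5ca416d, b258cf4, cb67ebb, dbf3e84, e0293df}.
Ancestors of 2908b10: {2908b10, 4acf70f, 5ca416d, b258cf4, cb67ebb, dbf3e84}.
Common ancestors: {4acf70f, 5ca416d, b258cf4, cb67ebb, dbf3e84}.
Among these, b258cf4 is not an ancestor of any other common ancestor — it is the merge base.

b258cf4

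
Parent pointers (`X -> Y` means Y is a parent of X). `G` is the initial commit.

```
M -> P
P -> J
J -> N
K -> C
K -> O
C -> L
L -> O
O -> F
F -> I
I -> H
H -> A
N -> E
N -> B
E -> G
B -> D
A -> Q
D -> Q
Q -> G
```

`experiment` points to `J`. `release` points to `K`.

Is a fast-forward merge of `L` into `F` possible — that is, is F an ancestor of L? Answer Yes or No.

A fast-forward from F to L is possible iff F is an ancestor of L.
Ancestors of L: {A, F, G, H, I, L, O, Q}.
F is among them, so fast-forward is possible.

Yes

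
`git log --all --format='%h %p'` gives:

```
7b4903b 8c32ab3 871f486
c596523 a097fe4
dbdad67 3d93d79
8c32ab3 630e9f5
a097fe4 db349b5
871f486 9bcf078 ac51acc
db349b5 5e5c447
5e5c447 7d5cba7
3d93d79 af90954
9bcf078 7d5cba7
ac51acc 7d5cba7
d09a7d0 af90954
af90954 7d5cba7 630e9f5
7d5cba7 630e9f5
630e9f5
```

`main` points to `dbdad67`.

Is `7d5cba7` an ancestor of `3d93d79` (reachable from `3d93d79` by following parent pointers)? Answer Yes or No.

Yes

Ancestors of 3d93d79 (commits reachable by following parents): {3d93d79, 630e9f5, 7d5cba7, af90954}.
7d5cba7 is in that set, so it is an ancestor of 3d93d79.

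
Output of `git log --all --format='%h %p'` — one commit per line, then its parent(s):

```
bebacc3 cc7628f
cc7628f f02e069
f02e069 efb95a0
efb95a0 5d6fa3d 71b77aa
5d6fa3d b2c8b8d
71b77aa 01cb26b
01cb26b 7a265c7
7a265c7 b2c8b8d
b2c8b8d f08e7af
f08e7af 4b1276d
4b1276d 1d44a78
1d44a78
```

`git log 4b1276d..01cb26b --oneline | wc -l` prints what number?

4

Reachable from 01cb26b: {01cb26b, 1d44a78, 4b1276d, 7a265c7, b2c8b8d, f08e7af}.
Reachable from 4b1276d: {1d44a78, 4b1276d}.
In 01cb26b's history but not 4b1276d's: {01cb26b, 7a265c7, b2c8b8d, f08e7af} — 4 commits.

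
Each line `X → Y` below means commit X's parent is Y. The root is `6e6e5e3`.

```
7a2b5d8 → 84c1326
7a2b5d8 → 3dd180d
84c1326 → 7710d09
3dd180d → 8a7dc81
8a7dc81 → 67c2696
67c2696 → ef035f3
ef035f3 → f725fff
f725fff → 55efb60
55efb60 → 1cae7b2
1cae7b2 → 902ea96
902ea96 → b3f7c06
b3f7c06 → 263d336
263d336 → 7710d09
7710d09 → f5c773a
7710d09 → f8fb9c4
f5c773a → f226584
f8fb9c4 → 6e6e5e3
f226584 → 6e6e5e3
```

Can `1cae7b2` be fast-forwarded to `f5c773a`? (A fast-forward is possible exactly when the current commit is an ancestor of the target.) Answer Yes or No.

A fast-forward from 1cae7b2 to f5c773a is possible iff 1cae7b2 is an ancestor of f5c773a.
Ancestors of f5c773a: {6e6e5e3, f226584, f5c773a}.
1cae7b2 is not among them, so fast-forward is not possible.

No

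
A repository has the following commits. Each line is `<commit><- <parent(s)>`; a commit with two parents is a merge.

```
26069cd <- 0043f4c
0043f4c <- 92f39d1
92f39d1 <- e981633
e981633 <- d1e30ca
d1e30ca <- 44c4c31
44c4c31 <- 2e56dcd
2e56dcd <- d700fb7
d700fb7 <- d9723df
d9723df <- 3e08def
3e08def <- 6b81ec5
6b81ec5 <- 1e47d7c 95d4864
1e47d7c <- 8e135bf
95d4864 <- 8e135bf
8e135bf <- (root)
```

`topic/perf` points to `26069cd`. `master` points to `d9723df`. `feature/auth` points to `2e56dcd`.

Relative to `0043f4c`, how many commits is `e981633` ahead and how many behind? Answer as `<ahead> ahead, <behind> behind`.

Reachable from e981633: {1e47d7c, 2e56dcd, 3e08def, 44c4c31, 6b81ec5, 8e135bf, 95d4864, d1e30ca, d700fb7, d9723df, e981633}.
Reachable from 0043f4c: {0043f4c, 1e47d7c, 2e56dcd, 3e08def, 44c4c31, 6b81ec5, 8e135bf, 92f39d1, 95d4864, d1e30ca, d700fb7, d9723df, e981633}.
Only in e981633's history (ahead): {} — 0.
Only in 0043f4c's history (behind): {0043f4c, 92f39d1} — 2.

0 ahead, 2 behind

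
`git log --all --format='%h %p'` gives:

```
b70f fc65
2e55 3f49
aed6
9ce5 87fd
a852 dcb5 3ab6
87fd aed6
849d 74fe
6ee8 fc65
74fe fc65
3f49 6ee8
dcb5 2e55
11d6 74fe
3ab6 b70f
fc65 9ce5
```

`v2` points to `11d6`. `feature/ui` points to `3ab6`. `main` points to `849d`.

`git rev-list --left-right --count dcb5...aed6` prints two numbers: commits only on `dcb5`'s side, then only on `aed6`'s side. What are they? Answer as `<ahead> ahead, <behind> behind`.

7 ahead, 0 behind

Reachable from dcb5: {2e55, 3f49, 6ee8, 87fd, 9ce5, aed6, dcb5, fc65}.
Reachable from aed6: {aed6}.
Only in dcb5's history (ahead): {2e55, 3f49, 6ee8, 87fd, 9ce5, dcb5, fc65} — 7.
Only in aed6's history (behind): {} — 0.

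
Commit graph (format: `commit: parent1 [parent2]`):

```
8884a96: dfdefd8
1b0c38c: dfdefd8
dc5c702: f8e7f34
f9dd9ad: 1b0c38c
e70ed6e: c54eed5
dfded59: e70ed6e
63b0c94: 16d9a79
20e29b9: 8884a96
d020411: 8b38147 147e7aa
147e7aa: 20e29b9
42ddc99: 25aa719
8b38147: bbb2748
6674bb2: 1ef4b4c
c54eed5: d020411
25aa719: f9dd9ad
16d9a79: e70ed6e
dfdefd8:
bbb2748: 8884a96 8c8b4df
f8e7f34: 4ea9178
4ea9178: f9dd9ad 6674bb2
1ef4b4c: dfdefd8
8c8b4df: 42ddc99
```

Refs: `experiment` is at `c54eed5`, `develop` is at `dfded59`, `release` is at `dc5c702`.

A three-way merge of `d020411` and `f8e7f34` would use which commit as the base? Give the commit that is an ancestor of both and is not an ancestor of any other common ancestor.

Ancestors of d020411: {147e7aa, 1b0c38c, 20e29b9, 25aa719, 42ddc99, 8884a96, 8b38147, 8c8b4df, bbb2748, d020411, dfdefd8, f9dd9ad}.
Ancestors of f8e7f34: {1b0c38c, 1ef4b4c, 4ea9178, 6674bb2, dfdefd8, f8e7f34, f9dd9ad}.
Common ancestors: {1b0c38c, dfdefd8, f9dd9ad}.
Among these, f9dd9ad is not an ancestor of any other common ancestor — it is the merge base.

f9dd9ad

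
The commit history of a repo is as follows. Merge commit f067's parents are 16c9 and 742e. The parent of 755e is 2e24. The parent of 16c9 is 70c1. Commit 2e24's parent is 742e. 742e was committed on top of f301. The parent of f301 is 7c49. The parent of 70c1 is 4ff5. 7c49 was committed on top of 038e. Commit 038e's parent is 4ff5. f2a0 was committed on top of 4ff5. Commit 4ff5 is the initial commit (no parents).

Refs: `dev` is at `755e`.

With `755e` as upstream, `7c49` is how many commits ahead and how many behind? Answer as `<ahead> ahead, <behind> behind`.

0 ahead, 4 behind

Reachable from 7c49: {038e, 4ff5, 7c49}.
Reachable from 755e: {038e, 2e24, 4ff5, 742e, 755e, 7c49, f301}.
Only in 7c49's history (ahead): {} — 0.
Only in 755e's history (behind): {2e24, 742e, 755e, f301} — 4.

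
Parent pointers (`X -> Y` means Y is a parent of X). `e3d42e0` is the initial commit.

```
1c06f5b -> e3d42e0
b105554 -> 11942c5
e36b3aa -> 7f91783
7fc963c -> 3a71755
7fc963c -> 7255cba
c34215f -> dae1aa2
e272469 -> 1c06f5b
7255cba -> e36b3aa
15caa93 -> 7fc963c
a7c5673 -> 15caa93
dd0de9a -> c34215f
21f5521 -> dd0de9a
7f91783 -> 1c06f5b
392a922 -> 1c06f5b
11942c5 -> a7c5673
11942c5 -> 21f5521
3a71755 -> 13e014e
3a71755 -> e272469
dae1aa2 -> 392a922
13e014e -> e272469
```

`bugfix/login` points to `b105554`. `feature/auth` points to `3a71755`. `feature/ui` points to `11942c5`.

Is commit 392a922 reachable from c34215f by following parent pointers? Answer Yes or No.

Ancestors of c34215f (commits reachable by following parents): {1c06f5b, 392a922, c34215f, dae1aa2, e3d42e0}.
392a922 is in that set, so it is an ancestor of c34215f.

Yes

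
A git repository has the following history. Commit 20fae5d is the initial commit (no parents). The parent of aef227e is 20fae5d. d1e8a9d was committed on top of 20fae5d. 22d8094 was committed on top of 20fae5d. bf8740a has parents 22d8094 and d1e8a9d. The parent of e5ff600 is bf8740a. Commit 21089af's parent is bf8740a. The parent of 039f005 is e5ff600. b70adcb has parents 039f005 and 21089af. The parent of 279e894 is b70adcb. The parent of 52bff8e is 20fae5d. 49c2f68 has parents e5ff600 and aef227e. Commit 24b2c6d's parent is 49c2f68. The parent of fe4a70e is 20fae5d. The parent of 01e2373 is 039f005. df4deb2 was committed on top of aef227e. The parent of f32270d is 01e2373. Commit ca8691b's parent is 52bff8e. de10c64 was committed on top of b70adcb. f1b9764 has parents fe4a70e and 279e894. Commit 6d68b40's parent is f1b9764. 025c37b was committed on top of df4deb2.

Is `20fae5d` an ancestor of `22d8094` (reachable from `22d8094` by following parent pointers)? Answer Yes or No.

Yes

Ancestors of 22d8094 (commits reachable by following parents): {20fae5d, 22d8094}.
20fae5d is in that set, so it is an ancestor of 22d8094.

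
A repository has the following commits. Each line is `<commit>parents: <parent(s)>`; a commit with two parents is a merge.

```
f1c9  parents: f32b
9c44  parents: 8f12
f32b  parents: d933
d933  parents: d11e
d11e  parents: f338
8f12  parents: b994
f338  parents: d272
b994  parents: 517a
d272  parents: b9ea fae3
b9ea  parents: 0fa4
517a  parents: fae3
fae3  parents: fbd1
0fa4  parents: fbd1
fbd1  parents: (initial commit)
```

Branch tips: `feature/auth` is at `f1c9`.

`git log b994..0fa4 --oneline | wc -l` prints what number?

1

Reachable from 0fa4: {0fa4, fbd1}.
Reachable from b994: {517a, b994, fae3, fbd1}.
In 0fa4's history but not b994's: {0fa4} — 1 commit.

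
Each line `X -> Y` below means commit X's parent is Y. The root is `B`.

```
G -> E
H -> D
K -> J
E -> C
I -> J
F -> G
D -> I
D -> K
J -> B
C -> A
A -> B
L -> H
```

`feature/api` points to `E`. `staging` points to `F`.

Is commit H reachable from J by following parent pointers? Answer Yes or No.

Ancestors of J: {B, J}.
H is not in that set, so it is not an ancestor of J.

No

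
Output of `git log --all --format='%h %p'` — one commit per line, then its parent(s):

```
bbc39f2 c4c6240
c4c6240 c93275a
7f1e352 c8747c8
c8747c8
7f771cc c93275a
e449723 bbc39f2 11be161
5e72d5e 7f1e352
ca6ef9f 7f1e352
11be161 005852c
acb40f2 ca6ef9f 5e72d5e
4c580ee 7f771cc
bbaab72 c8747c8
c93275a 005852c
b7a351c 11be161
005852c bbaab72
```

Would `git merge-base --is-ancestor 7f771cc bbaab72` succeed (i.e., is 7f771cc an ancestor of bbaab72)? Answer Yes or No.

Ancestors of bbaab72: {bbaab72, c8747c8}.
7f771cc is not in that set, so it is not an ancestor of bbaab72.

No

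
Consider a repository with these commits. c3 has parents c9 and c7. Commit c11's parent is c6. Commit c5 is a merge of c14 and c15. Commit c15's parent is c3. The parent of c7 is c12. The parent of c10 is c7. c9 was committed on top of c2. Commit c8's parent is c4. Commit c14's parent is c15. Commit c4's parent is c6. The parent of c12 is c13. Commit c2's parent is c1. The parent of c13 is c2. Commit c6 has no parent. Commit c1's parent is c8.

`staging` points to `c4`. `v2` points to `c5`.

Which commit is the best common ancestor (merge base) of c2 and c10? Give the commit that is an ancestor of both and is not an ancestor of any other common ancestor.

Ancestors of c2: {c1, c2, c4, c6, c8}.
Ancestors of c10: {c1, c10, c12, c13, c2, c4, c6, c7, c8}.
Common ancestors: {c1, c2, c4, c6, c8}.
Among these, c2 is not an ancestor of any other common ancestor — it is the merge base.

c2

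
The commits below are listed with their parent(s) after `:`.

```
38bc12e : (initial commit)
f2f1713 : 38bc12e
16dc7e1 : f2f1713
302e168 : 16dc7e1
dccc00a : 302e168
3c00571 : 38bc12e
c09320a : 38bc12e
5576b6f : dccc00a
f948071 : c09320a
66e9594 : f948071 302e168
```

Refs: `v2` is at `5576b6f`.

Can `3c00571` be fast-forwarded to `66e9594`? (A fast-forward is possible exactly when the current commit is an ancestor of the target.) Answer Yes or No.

No

A fast-forward from 3c00571 to 66e9594 is possible iff 3c00571 is an ancestor of 66e9594.
Ancestors of 66e9594: {16dc7e1, 302e168, 38bc12e, 66e9594, c09320a, f2f1713, f948071}.
3c00571 is not among them, so fast-forward is not possible.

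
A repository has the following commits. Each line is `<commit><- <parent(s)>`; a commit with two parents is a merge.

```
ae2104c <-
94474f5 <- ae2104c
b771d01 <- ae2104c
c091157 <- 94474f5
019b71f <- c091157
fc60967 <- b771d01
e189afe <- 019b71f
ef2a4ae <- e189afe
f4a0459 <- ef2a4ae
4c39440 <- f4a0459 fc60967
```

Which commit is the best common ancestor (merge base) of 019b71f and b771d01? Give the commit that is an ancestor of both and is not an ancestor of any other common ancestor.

Ancestors of 019b71f: {019b71f, 94474f5, ae2104c, c091157}.
Ancestors of b771d01: {ae2104c, b771d01}.
Common ancestors: {ae2104c}.
The only common ancestor is ae2104c, so it is the merge base.

ae2104c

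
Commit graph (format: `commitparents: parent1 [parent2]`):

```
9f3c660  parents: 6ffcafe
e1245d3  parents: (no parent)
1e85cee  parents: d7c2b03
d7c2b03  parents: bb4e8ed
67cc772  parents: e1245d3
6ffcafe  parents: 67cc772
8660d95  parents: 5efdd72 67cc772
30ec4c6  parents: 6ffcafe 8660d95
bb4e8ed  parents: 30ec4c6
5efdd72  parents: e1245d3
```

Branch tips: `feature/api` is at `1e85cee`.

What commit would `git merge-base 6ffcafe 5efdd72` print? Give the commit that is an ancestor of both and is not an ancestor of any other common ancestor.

e1245d3

Ancestors of 6ffcafe: {67cc772, 6ffcafe, e1245d3}.
Ancestors of 5efdd72: {5efdd72, e1245d3}.
Common ancestors: {e1245d3}.
The only common ancestor is e1245d3, so it is the merge base.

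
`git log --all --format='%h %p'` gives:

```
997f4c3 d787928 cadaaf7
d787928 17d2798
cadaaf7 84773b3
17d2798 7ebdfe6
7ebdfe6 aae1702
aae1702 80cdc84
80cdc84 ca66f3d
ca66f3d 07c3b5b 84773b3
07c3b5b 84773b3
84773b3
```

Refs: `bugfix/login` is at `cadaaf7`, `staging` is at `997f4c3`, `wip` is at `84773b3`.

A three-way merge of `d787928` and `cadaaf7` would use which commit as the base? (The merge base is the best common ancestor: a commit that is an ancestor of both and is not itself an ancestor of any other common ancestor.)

Ancestors of d787928: {07c3b5b, 17d2798, 7ebdfe6, 80cdc84, 84773b3, aae1702, ca66f3d, d787928}.
Ancestors of cadaaf7: {84773b3, cadaaf7}.
Common ancestors: {84773b3}.
The only common ancestor is 84773b3, so it is the merge base.

84773b3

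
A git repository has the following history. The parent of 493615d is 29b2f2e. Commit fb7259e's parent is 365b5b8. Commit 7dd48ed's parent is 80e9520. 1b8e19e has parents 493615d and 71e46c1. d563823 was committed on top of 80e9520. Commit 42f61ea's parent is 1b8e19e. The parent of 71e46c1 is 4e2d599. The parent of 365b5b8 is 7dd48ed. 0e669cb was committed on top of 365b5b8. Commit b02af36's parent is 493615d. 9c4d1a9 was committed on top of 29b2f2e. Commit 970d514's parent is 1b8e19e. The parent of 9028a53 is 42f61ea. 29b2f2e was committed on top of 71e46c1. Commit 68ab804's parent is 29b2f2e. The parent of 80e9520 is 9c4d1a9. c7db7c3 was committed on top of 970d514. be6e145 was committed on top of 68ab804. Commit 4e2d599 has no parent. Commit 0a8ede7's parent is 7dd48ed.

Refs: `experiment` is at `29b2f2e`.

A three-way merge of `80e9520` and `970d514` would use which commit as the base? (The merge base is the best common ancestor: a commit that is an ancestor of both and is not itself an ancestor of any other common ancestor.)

29b2f2e

Ancestors of 80e9520: {29b2f2e, 4e2d599, 71e46c1, 80e9520, 9c4d1a9}.
Ancestors of 970d514: {1b8e19e, 29b2f2e, 493615d, 4e2d599, 71e46c1, 970d514}.
Common ancestors: {29b2f2e, 4e2d599, 71e46c1}.
Among these, 29b2f2e is not an ancestor of any other common ancestor — it is the merge base.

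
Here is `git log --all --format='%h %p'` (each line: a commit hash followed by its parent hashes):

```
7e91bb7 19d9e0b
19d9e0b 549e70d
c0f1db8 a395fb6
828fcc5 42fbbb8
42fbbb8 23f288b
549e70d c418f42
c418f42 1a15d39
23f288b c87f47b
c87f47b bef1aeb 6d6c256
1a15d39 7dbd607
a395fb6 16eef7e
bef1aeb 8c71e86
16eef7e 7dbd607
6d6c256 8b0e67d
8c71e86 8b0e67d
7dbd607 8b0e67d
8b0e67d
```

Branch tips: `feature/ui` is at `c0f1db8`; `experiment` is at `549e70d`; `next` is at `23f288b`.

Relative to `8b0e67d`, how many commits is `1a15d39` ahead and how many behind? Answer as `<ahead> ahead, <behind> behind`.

Reachable from 1a15d39: {1a15d39, 7dbd607, 8b0e67d}.
Reachable from 8b0e67d: {8b0e67d}.
Only in 1a15d39's history (ahead): {1a15d39, 7dbd607} — 2.
Only in 8b0e67d's history (behind): {} — 0.

2 ahead, 0 behind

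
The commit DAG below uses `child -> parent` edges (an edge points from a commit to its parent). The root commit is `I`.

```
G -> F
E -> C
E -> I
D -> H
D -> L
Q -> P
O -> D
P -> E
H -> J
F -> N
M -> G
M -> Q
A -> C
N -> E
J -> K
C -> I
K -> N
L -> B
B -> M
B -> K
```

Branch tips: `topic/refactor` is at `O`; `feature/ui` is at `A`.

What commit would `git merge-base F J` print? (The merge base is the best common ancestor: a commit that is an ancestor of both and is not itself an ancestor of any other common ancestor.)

N

Ancestors of F: {C, E, F, I, N}.
Ancestors of J: {C, E, I, J, K, N}.
Common ancestors: {C, E, I, N}.
Among these, N is not an ancestor of any other common ancestor — it is the merge base.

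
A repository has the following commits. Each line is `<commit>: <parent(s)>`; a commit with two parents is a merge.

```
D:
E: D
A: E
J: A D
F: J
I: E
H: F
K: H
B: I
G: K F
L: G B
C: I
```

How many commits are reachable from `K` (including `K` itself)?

Walking parent pointers from K: reachable set = {A, D, E, F, H, J, K}.
That is 7 commits.

7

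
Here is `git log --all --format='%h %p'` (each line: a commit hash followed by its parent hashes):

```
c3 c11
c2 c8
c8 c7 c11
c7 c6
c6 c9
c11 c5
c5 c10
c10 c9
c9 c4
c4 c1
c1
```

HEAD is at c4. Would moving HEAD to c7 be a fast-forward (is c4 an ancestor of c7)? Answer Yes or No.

Yes

A fast-forward from c4 to c7 is possible iff c4 is an ancestor of c7.
Ancestors of c7: {c1, c4, c6, c7, c9}.
c4 is among them, so fast-forward is possible.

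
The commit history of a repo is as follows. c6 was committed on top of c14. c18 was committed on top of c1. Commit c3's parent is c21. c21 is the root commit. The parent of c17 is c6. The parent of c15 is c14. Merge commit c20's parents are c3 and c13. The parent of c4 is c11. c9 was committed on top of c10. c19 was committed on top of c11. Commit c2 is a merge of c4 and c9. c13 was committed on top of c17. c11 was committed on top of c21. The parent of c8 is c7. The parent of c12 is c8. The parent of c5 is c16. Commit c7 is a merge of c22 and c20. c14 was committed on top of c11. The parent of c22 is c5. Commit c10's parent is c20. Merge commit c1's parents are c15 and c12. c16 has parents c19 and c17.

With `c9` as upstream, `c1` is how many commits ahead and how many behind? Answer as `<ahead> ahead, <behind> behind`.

9 ahead, 2 behind

Reachable from c1: {c1, c11, c12, c13, c14, c15, c16, c17, c19, c20, c21, c22, c3, c5, c6, c7, c8}.
Reachable from c9: {c10, c11, c13, c14, c17, c20, c21, c3, c6, c9}.
Only in c1's history (ahead): {c1, c12, c15, c16, c19, c22, c5, c7, c8} — 9.
Only in c9's history (behind): {c10, c9} — 2.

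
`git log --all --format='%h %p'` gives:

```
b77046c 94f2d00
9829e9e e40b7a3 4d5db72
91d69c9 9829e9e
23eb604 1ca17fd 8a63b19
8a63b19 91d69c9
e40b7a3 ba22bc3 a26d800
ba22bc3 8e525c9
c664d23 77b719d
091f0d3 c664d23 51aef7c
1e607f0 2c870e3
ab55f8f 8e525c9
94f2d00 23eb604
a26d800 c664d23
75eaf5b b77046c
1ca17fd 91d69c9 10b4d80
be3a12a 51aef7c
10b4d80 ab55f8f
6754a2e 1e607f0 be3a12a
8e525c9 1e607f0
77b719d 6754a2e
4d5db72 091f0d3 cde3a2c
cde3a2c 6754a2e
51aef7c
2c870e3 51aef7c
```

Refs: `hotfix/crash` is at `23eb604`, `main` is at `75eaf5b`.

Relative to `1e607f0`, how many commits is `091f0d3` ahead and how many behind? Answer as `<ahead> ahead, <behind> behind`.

5 ahead, 0 behind

Reachable from 091f0d3: {091f0d3, 1e607f0, 2c870e3, 51aef7c, 6754a2e, 77b719d, be3a12a, c664d23}.
Reachable from 1e607f0: {1e607f0, 2c870e3, 51aef7c}.
Only in 091f0d3's history (ahead): {091f0d3, 6754a2e, 77b719d, be3a12a, c664d23} — 5.
Only in 1e607f0's history (behind): {} — 0.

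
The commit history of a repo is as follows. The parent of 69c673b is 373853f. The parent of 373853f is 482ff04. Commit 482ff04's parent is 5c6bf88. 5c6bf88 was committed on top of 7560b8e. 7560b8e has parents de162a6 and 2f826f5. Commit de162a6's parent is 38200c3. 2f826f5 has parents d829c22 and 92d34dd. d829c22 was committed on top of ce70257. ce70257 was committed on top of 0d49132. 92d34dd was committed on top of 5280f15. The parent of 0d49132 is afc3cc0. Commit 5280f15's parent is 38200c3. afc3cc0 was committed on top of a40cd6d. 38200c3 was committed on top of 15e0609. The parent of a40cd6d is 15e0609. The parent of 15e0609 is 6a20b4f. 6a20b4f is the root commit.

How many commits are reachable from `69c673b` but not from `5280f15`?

Reachable from 69c673b: {0d49132, 15e0609, 2f826f5, 373853f, 38200c3, 482ff04, 5280f15, 5c6bf88, 69c673b, 6a20b4f, 7560b8e, 92d34dd, a40cd6d, afc3cc0, ce70257, d829c22, de162a6}.
Reachable from 5280f15: {15e0609, 38200c3, 5280f15, 6a20b4f}.
In 69c673b's history but not 5280f15's: {0d49132, 2f826f5, 373853f, 482ff04, 5c6bf88, 69c673b, 7560b8e, 92d34dd, a40cd6d, afc3cc0, ce70257, d829c22, de162a6} — 13 commits.

13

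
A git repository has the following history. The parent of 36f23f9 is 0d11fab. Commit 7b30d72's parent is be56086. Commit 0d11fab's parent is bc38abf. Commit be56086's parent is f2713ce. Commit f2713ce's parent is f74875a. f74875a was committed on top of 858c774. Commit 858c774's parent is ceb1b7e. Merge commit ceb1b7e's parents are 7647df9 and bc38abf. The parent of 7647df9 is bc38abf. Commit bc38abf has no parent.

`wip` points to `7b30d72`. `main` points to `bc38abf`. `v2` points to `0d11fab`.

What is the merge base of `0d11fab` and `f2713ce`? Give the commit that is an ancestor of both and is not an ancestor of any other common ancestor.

bc38abf

Ancestors of 0d11fab: {0d11fab, bc38abf}.
Ancestors of f2713ce: {7647df9, 858c774, bc38abf, ceb1b7e, f2713ce, f74875a}.
Common ancestors: {bc38abf}.
The only common ancestor is bc38abf, so it is the merge base.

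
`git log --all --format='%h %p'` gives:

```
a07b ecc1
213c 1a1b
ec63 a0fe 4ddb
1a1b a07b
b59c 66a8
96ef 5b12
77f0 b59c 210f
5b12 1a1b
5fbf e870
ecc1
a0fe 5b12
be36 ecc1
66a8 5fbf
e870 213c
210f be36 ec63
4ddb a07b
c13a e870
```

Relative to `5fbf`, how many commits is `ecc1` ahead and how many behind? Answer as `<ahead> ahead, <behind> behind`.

Reachable from ecc1: {ecc1}.
Reachable from 5fbf: {1a1b, 213c, 5fbf, a07b, e870, ecc1}.
Only in ecc1's history (ahead): {} — 0.
Only in 5fbf's history (behind): {1a1b, 213c, 5fbf, a07b, e870} — 5.

0 ahead, 5 behind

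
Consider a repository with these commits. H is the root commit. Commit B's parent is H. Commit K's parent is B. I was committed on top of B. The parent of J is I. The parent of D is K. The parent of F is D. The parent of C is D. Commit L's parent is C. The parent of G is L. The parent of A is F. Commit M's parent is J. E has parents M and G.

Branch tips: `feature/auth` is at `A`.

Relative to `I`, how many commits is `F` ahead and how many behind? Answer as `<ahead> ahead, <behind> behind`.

Reachable from F: {B, D, F, H, K}.
Reachable from I: {B, H, I}.
Only in F's history (ahead): {D, F, K} — 3.
Only in I's history (behind): {I} — 1.

3 ahead, 1 behind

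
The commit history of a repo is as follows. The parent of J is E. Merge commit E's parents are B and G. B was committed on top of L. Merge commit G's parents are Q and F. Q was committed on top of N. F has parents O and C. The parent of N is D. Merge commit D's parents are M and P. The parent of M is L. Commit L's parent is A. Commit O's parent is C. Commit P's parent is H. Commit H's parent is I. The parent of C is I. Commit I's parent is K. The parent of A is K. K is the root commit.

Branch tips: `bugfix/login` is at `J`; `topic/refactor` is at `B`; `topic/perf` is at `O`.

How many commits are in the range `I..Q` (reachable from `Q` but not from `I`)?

Reachable from Q: {A, D, H, I, K, L, M, N, P, Q}.
Reachable from I: {I, K}.
In Q's history but not I's: {A, D, H, L, M, N, P, Q} — 8 commits.

8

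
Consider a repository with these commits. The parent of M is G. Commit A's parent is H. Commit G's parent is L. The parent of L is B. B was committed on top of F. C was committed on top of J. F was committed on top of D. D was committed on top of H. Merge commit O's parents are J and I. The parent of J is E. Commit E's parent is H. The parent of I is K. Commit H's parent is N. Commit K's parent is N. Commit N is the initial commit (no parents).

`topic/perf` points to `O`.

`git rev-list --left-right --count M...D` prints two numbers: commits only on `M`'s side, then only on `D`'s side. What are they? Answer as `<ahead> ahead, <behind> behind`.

5 ahead, 0 behind

Reachable from M: {B, D, F, G, H, L, M, N}.
Reachable from D: {D, H, N}.
Only in M's history (ahead): {B, F, G, L, M} — 5.
Only in D's history (behind): {} — 0.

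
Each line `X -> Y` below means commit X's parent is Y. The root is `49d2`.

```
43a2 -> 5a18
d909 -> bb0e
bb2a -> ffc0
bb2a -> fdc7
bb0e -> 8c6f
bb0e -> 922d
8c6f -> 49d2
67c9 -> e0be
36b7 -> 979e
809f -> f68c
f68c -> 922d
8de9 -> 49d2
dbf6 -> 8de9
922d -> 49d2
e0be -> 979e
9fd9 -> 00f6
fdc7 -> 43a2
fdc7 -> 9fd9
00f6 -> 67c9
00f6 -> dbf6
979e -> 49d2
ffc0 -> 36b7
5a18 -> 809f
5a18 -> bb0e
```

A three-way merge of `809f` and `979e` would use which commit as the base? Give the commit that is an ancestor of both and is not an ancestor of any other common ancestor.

49d2

Ancestors of 809f: {49d2, 809f, 922d, f68c}.
Ancestors of 979e: {49d2, 979e}.
Common ancestors: {49d2}.
The only common ancestor is 49d2, so it is the merge base.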